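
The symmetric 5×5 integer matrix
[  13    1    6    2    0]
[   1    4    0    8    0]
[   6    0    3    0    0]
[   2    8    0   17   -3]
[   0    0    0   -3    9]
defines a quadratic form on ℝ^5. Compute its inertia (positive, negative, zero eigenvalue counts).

step 0: pivot 13 → sign +
step 1: pivot 51/13 → sign +
step 2: pivot 3/17 → sign +
step 3: pivot 1 → sign +
step 4: row/col 4 already zero → sign 0
signature = (4, 0, 1)

Answer: (4, 0, 1)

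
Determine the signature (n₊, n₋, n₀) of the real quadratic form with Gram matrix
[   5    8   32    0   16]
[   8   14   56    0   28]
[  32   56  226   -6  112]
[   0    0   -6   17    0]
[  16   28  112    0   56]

Answer: (3, 1, 1)

Derivation:
step 0: pivot 5 → sign +
step 1: pivot 6/5 → sign +
step 2: pivot 2 → sign +
step 3: pivot -1 → sign −
step 4: row/col 4 already zero → sign 0
signature = (3, 1, 1)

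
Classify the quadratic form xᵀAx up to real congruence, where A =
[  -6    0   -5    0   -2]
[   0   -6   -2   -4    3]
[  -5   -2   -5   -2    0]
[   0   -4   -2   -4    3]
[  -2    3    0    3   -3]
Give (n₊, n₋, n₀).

Answer: (1, 4, 0)

Derivation:
step 0: pivot -6 → sign −
step 1: pivot -6 → sign −
step 2: pivot -1/6 → sign −
step 3: pivot 4/3 → sign +
step 4: pivot -1/4 → sign −
signature = (1, 4, 0)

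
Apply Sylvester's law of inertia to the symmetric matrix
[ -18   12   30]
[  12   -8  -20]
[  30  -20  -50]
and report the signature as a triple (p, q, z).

Answer: (0, 1, 2)

Derivation:
step 0: pivot -18 → sign −
step 1: row/col 1 already zero → sign 0
step 2: row/col 2 already zero → sign 0
signature = (0, 1, 2)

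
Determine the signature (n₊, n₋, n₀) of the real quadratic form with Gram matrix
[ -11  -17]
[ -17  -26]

Answer: (1, 1, 0)

Derivation:
step 0: pivot -11 → sign −
step 1: pivot 3/11 → sign +
signature = (1, 1, 0)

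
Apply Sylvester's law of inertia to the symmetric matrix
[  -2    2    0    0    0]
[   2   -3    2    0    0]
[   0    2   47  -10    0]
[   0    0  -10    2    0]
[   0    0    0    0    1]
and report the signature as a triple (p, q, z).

step 0: pivot -2 → sign −
step 1: pivot -1 → sign −
step 2: pivot 51 → sign +
step 3: pivot 2/51 → sign +
step 4: pivot 1 → sign +
signature = (3, 2, 0)

Answer: (3, 2, 0)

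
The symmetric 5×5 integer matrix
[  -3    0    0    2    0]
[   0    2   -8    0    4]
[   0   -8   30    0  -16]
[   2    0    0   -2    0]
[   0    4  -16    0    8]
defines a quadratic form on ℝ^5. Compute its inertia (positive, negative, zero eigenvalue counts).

step 0: pivot -3 → sign −
step 1: pivot 2 → sign +
step 2: pivot -2 → sign −
step 3: pivot -2/3 → sign −
step 4: row/col 4 already zero → sign 0
signature = (1, 3, 1)

Answer: (1, 3, 1)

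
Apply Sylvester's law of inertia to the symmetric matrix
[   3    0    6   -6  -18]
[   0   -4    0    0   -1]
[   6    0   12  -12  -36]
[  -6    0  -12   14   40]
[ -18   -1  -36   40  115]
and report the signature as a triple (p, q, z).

step 0: pivot 3 → sign +
step 1: pivot -4 → sign −
step 2: pivot 2 → sign +
step 3: pivot -3/4 → sign −
step 4: row/col 4 already zero → sign 0
signature = (2, 2, 1)

Answer: (2, 2, 1)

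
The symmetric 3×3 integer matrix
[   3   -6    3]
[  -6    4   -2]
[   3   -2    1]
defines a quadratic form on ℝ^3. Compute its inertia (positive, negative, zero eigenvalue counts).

Answer: (1, 1, 1)

Derivation:
step 0: pivot 3 → sign +
step 1: pivot -8 → sign −
step 2: row/col 2 already zero → sign 0
signature = (1, 1, 1)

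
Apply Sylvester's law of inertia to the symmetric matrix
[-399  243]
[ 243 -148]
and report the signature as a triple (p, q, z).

step 0: pivot -399 → sign −
step 1: pivot -1/133 → sign −
signature = (0, 2, 0)

Answer: (0, 2, 0)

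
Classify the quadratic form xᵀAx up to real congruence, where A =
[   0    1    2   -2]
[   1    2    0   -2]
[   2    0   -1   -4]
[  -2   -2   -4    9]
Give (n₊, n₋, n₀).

step 0: pivot 2 → sign +
step 1: pivot -1/2 → sign −
step 2: pivot 7 → sign +
step 3: pivot -1/7 → sign −
signature = (2, 2, 0)

Answer: (2, 2, 0)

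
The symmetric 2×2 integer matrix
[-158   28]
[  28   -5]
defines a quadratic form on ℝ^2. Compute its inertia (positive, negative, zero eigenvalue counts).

Answer: (0, 2, 0)

Derivation:
step 0: pivot -158 → sign −
step 1: pivot -3/79 → sign −
signature = (0, 2, 0)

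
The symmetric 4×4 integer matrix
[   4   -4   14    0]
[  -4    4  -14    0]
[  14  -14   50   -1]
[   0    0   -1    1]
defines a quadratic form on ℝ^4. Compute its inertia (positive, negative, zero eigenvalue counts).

Answer: (2, 0, 2)

Derivation:
step 0: pivot 4 → sign +
step 1: pivot 1 → sign +
step 2: row/col 2 already zero → sign 0
step 3: row/col 3 already zero → sign 0
signature = (2, 0, 2)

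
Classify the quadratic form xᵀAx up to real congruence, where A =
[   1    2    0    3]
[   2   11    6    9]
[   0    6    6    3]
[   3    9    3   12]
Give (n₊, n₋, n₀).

Answer: (4, 0, 0)

Derivation:
step 0: pivot 1 → sign +
step 1: pivot 7 → sign +
step 2: pivot 6/7 → sign +
step 3: pivot 3/2 → sign +
signature = (4, 0, 0)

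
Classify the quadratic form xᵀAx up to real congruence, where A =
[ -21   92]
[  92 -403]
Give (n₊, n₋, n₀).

Answer: (1, 1, 0)

Derivation:
step 0: pivot -21 → sign −
step 1: pivot 1/21 → sign +
signature = (1, 1, 0)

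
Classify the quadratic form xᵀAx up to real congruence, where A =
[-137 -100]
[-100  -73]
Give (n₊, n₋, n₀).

Answer: (0, 2, 0)

Derivation:
step 0: pivot -137 → sign −
step 1: pivot -1/137 → sign −
signature = (0, 2, 0)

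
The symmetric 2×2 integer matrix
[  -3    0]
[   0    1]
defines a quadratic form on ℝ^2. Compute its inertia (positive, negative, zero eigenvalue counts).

step 0: pivot -3 → sign −
step 1: pivot 1 → sign +
signature = (1, 1, 0)

Answer: (1, 1, 0)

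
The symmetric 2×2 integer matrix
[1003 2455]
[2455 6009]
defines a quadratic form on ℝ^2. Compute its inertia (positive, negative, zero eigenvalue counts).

Answer: (2, 0, 0)

Derivation:
step 0: pivot 1003 → sign +
step 1: pivot 2/1003 → sign +
signature = (2, 0, 0)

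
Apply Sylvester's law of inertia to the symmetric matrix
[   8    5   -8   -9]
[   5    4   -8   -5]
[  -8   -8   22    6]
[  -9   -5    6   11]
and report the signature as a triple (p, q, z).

Answer: (4, 0, 0)

Derivation:
step 0: pivot 8 → sign +
step 1: pivot 7/8 → sign +
step 2: pivot 26/7 → sign +
step 3: pivot 3/13 → sign +
signature = (4, 0, 0)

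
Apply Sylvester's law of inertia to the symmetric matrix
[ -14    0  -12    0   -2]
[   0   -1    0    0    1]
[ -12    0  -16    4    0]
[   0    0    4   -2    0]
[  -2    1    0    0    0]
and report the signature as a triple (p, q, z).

Answer: (1, 3, 1)

Derivation:
step 0: pivot -14 → sign −
step 1: pivot -1 → sign −
step 2: pivot -40/7 → sign −
step 3: pivot 4/5 → sign +
step 4: row/col 4 already zero → sign 0
signature = (1, 3, 1)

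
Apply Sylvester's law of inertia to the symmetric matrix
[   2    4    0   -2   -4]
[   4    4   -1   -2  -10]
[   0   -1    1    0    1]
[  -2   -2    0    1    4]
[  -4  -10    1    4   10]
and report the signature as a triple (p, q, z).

Answer: (3, 2, 0)

Derivation:
step 0: pivot 2 → sign +
step 1: pivot -4 → sign −
step 2: pivot 5/4 → sign +
step 3: pivot -1/5 → sign −
step 4: pivot 2 → sign +
signature = (3, 2, 0)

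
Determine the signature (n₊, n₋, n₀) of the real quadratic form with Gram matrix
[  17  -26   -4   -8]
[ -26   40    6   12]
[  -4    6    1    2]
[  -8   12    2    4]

Answer: (2, 0, 2)

Derivation:
step 0: pivot 17 → sign +
step 1: pivot 4/17 → sign +
step 2: row/col 2 already zero → sign 0
step 3: row/col 3 already zero → sign 0
signature = (2, 0, 2)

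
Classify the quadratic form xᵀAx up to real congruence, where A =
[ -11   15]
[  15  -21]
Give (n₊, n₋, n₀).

step 0: pivot -11 → sign −
step 1: pivot -6/11 → sign −
signature = (0, 2, 0)

Answer: (0, 2, 0)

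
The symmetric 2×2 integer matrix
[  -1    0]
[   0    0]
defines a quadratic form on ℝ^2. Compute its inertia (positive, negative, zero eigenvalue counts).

step 0: pivot -1 → sign −
step 1: row/col 1 already zero → sign 0
signature = (0, 1, 1)

Answer: (0, 1, 1)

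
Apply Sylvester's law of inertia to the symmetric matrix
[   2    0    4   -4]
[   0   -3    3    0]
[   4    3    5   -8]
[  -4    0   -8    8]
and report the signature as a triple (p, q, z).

Answer: (1, 1, 2)

Derivation:
step 0: pivot 2 → sign +
step 1: pivot -3 → sign −
step 2: row/col 2 already zero → sign 0
step 3: row/col 3 already zero → sign 0
signature = (1, 1, 2)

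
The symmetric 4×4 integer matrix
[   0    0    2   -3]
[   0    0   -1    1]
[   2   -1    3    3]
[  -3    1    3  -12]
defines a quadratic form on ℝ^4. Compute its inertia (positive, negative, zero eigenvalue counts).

Answer: (2, 2, 0)

Derivation:
step 0: pivot 3 → sign +
step 1: pivot -1/3 → sign −
step 2: pivot -3 → sign −
step 3: pivot 1/3 → sign +
signature = (2, 2, 0)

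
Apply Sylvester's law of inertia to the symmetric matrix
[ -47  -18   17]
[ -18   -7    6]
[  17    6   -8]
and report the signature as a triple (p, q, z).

step 0: pivot -47 → sign −
step 1: pivot -5/47 → sign −
step 2: pivot 3/5 → sign +
signature = (1, 2, 0)

Answer: (1, 2, 0)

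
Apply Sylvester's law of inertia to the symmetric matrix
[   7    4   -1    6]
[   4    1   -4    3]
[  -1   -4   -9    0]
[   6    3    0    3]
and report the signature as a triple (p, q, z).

Answer: (2, 2, 0)

Derivation:
step 0: pivot 7 → sign +
step 1: pivot -9/7 → sign −
step 2: pivot -2 → sign −
step 3: pivot 2 → sign +
signature = (2, 2, 0)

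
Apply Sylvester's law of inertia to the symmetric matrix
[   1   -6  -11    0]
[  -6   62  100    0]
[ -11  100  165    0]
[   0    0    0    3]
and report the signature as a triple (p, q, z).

Answer: (3, 1, 0)

Derivation:
step 0: pivot 1 → sign +
step 1: pivot 26 → sign +
step 2: pivot -6/13 → sign −
step 3: pivot 3 → sign +
signature = (3, 1, 0)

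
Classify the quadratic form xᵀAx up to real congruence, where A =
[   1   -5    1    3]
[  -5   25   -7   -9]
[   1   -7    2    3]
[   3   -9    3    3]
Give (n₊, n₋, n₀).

Answer: (3, 1, 0)

Derivation:
step 0: pivot 1 → sign +
step 1: pivot 1 → sign +
step 2: pivot -4 → sign −
step 3: pivot 3 → sign +
signature = (3, 1, 0)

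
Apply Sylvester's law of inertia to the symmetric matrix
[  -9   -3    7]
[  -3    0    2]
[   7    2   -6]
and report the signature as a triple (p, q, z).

step 0: pivot -9 → sign −
step 1: pivot 1 → sign +
step 2: pivot -2/3 → sign −
signature = (1, 2, 0)

Answer: (1, 2, 0)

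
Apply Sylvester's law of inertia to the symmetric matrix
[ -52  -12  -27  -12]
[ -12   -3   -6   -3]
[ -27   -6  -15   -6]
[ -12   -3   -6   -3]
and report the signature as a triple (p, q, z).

step 0: pivot -52 → sign −
step 1: pivot -3/13 → sign −
step 2: pivot -3/4 → sign −
step 3: row/col 3 already zero → sign 0
signature = (0, 3, 1)

Answer: (0, 3, 1)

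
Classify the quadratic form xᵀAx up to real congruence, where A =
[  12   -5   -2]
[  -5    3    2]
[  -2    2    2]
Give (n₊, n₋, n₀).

step 0: pivot 12 → sign +
step 1: pivot 11/12 → sign +
step 2: pivot 2/11 → sign +
signature = (3, 0, 0)

Answer: (3, 0, 0)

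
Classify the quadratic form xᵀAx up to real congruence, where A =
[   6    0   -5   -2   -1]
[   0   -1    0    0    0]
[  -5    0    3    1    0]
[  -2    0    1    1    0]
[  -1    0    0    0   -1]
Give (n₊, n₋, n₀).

Answer: (2, 3, 0)

Derivation:
step 0: pivot 6 → sign +
step 1: pivot -1 → sign −
step 2: pivot -7/6 → sign −
step 3: pivot 5/7 → sign +
step 4: pivot -3/5 → sign −
signature = (2, 3, 0)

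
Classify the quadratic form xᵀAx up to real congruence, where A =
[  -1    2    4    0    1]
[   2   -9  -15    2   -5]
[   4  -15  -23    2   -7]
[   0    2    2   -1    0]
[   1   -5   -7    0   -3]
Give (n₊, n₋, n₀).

Answer: (2, 3, 0)

Derivation:
step 0: pivot -1 → sign −
step 1: pivot -5 → sign −
step 2: pivot 14/5 → sign +
step 3: pivot -3/7 → sign −
step 4: pivot 1 → sign +
signature = (2, 3, 0)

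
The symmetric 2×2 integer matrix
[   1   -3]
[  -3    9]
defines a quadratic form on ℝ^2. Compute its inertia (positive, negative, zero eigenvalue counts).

step 0: pivot 1 → sign +
step 1: row/col 1 already zero → sign 0
signature = (1, 0, 1)

Answer: (1, 0, 1)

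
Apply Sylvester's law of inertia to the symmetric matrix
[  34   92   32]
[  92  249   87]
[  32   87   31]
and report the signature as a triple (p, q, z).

Answer: (2, 1, 0)

Derivation:
step 0: pivot 34 → sign +
step 1: pivot 1/17 → sign +
step 2: pivot -2 → sign −
signature = (2, 1, 0)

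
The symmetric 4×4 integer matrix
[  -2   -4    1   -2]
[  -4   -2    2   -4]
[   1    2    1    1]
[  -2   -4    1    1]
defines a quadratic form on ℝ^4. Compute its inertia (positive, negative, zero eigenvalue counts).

step 0: pivot -2 → sign −
step 1: pivot 6 → sign +
step 2: pivot 3/2 → sign +
step 3: pivot 3 → sign +
signature = (3, 1, 0)

Answer: (3, 1, 0)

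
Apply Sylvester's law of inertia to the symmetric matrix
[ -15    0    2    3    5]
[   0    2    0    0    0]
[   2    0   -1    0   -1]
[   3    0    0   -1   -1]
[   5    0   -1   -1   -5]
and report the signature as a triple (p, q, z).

step 0: pivot -15 → sign −
step 1: pivot 2 → sign +
step 2: pivot -11/15 → sign −
step 3: pivot -2/11 → sign −
step 4: pivot -3 → sign −
signature = (1, 4, 0)

Answer: (1, 4, 0)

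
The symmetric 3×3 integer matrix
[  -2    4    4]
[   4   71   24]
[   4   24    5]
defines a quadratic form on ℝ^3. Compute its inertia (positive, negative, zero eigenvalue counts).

Answer: (2, 1, 0)

Derivation:
step 0: pivot -2 → sign −
step 1: pivot 79 → sign +
step 2: pivot 3/79 → sign +
signature = (2, 1, 0)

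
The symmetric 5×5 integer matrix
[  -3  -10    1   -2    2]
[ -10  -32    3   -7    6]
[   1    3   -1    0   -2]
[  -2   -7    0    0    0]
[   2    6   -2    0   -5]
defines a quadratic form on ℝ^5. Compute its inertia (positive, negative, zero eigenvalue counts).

step 0: pivot -3 → sign −
step 1: pivot 4/3 → sign +
step 2: pivot -3/4 → sign −
step 3: pivot 2 → sign +
step 4: pivot -1 → sign −
signature = (2, 3, 0)

Answer: (2, 3, 0)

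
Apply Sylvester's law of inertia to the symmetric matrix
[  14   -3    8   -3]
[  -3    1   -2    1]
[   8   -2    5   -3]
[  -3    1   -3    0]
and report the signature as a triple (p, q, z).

step 0: pivot 14 → sign +
step 1: pivot 5/14 → sign +
step 2: pivot 1/5 → sign +
step 3: pivot -6 → sign −
signature = (3, 1, 0)

Answer: (3, 1, 0)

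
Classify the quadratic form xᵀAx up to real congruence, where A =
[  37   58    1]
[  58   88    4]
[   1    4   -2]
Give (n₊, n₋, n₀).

step 0: pivot 37 → sign +
step 1: pivot -108/37 → sign −
step 2: row/col 2 already zero → sign 0
signature = (1, 1, 1)

Answer: (1, 1, 1)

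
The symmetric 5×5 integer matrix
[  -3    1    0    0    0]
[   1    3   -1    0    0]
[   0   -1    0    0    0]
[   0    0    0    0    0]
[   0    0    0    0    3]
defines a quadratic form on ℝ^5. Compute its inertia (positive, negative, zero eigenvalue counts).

Answer: (2, 2, 1)

Derivation:
step 0: pivot -3 → sign −
step 1: pivot 10/3 → sign +
step 2: pivot -3/10 → sign −
step 3: pivot 3 → sign +
step 4: row/col 4 already zero → sign 0
signature = (2, 2, 1)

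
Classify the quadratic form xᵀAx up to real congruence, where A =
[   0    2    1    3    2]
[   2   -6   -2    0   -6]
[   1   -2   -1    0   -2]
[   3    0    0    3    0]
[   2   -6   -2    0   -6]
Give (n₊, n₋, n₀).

step 0: pivot -6 → sign −
step 1: pivot 2/3 → sign +
step 2: pivot -1/2 → sign −
step 3: pivot -6 → sign −
step 4: row/col 4 already zero → sign 0
signature = (1, 3, 1)

Answer: (1, 3, 1)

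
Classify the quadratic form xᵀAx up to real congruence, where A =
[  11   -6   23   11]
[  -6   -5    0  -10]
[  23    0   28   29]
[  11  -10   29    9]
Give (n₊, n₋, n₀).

step 0: pivot 11 → sign +
step 1: pivot -91/11 → sign −
step 2: pivot -97/91 → sign −
step 3: pivot -6/97 → sign −
signature = (1, 3, 0)

Answer: (1, 3, 0)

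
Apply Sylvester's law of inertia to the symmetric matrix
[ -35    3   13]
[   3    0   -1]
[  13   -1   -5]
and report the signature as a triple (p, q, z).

step 0: pivot -35 → sign −
step 1: pivot 9/35 → sign +
step 2: pivot -2/9 → sign −
signature = (1, 2, 0)

Answer: (1, 2, 0)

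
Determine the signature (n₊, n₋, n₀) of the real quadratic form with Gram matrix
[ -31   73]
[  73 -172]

Answer: (0, 2, 0)

Derivation:
step 0: pivot -31 → sign −
step 1: pivot -3/31 → sign −
signature = (0, 2, 0)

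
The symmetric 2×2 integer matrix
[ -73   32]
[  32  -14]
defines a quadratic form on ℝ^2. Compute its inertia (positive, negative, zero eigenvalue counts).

step 0: pivot -73 → sign −
step 1: pivot 2/73 → sign +
signature = (1, 1, 0)

Answer: (1, 1, 0)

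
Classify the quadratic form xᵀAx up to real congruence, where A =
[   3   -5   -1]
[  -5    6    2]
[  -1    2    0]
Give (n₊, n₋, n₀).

step 0: pivot 3 → sign +
step 1: pivot -7/3 → sign −
step 2: pivot -2/7 → sign −
signature = (1, 2, 0)

Answer: (1, 2, 0)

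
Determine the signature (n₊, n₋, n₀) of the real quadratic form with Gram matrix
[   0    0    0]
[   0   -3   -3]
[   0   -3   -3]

step 0: pivot -3 → sign −
step 1: row/col 1 already zero → sign 0
step 2: row/col 2 already zero → sign 0
signature = (0, 1, 2)

Answer: (0, 1, 2)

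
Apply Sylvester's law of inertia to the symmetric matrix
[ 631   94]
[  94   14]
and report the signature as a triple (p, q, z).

Answer: (1, 1, 0)

Derivation:
step 0: pivot 631 → sign +
step 1: pivot -2/631 → sign −
signature = (1, 1, 0)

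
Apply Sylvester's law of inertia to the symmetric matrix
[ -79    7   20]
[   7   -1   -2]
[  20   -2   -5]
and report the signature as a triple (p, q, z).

step 0: pivot -79 → sign −
step 1: pivot -30/79 → sign −
step 2: pivot 1/5 → sign +
signature = (1, 2, 0)

Answer: (1, 2, 0)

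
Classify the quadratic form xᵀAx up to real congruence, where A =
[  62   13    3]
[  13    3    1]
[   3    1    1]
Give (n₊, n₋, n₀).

Answer: (3, 0, 0)

Derivation:
step 0: pivot 62 → sign +
step 1: pivot 17/62 → sign +
step 2: pivot 6/17 → sign +
signature = (3, 0, 0)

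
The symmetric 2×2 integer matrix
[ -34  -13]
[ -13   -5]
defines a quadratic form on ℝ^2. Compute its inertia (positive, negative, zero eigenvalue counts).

Answer: (0, 2, 0)

Derivation:
step 0: pivot -34 → sign −
step 1: pivot -1/34 → sign −
signature = (0, 2, 0)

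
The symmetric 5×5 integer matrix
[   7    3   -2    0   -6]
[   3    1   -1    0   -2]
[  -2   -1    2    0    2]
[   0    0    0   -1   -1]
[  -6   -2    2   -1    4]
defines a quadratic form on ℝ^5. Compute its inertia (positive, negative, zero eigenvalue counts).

Answer: (3, 2, 0)

Derivation:
step 0: pivot 7 → sign +
step 1: pivot -2/7 → sign −
step 2: pivot 3/2 → sign +
step 3: pivot -1 → sign −
step 4: pivot 1 → sign +
signature = (3, 2, 0)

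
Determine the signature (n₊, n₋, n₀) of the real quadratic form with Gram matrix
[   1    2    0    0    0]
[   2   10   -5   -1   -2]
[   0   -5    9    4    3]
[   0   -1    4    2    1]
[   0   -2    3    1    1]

Answer: (4, 1, 0)

Derivation:
step 0: pivot 1 → sign +
step 1: pivot 6 → sign +
step 2: pivot 29/6 → sign +
step 3: pivot -7/29 → sign −
step 4: pivot 1/7 → sign +
signature = (4, 1, 0)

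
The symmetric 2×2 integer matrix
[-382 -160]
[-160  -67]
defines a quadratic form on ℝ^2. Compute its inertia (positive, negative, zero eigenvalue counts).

Answer: (1, 1, 0)

Derivation:
step 0: pivot -382 → sign −
step 1: pivot 3/191 → sign +
signature = (1, 1, 0)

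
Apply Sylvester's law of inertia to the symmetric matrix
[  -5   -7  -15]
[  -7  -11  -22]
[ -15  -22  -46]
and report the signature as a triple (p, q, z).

Answer: (0, 3, 0)

Derivation:
step 0: pivot -5 → sign −
step 1: pivot -6/5 → sign −
step 2: pivot -1/6 → sign −
signature = (0, 3, 0)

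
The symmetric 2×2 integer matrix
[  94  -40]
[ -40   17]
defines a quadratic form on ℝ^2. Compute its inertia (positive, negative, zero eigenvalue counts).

step 0: pivot 94 → sign +
step 1: pivot -1/47 → sign −
signature = (1, 1, 0)

Answer: (1, 1, 0)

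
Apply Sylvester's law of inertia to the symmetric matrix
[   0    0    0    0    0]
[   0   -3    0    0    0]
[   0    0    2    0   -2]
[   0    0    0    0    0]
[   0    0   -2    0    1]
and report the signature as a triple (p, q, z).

step 0: pivot -3 → sign −
step 1: pivot 2 → sign +
step 2: pivot -1 → sign −
step 3: row/col 3 already zero → sign 0
step 4: row/col 4 already zero → sign 0
signature = (1, 2, 2)

Answer: (1, 2, 2)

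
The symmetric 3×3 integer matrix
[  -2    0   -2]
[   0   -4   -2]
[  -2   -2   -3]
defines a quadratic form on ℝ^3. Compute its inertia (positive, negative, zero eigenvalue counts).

step 0: pivot -2 → sign −
step 1: pivot -4 → sign −
step 2: row/col 2 already zero → sign 0
signature = (0, 2, 1)

Answer: (0, 2, 1)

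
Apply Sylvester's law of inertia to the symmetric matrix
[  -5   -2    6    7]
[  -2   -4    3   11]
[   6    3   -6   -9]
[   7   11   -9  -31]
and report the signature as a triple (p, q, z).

step 0: pivot -5 → sign −
step 1: pivot -16/5 → sign −
step 2: pivot 21/16 → sign +
step 3: pivot -6/7 → sign −
signature = (1, 3, 0)

Answer: (1, 3, 0)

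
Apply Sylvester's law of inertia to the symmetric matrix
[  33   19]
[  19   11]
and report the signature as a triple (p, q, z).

step 0: pivot 33 → sign +
step 1: pivot 2/33 → sign +
signature = (2, 0, 0)

Answer: (2, 0, 0)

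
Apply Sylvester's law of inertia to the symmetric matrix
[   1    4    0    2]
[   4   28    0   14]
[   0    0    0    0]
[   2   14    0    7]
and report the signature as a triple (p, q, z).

Answer: (2, 0, 2)

Derivation:
step 0: pivot 1 → sign +
step 1: pivot 12 → sign +
step 2: row/col 2 already zero → sign 0
step 3: row/col 3 already zero → sign 0
signature = (2, 0, 2)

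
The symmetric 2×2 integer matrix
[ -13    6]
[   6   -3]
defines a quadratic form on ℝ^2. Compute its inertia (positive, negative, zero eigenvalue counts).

Answer: (0, 2, 0)

Derivation:
step 0: pivot -13 → sign −
step 1: pivot -3/13 → sign −
signature = (0, 2, 0)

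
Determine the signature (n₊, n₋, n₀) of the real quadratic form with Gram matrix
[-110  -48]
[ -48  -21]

step 0: pivot -110 → sign −
step 1: pivot -3/55 → sign −
signature = (0, 2, 0)

Answer: (0, 2, 0)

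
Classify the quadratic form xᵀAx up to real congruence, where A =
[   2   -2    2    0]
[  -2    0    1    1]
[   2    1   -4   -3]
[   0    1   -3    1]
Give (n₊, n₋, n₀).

step 0: pivot 2 → sign +
step 1: pivot -2 → sign −
step 2: pivot -3/2 → sign −
step 3: pivot 3 → sign +
signature = (2, 2, 0)

Answer: (2, 2, 0)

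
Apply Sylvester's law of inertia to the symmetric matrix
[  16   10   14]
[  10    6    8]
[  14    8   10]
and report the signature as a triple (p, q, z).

step 0: pivot 16 → sign +
step 1: pivot -1/4 → sign −
step 2: row/col 2 already zero → sign 0
signature = (1, 1, 1)

Answer: (1, 1, 1)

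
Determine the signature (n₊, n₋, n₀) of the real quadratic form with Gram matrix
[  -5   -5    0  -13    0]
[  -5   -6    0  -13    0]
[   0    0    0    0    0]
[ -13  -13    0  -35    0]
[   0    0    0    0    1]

Answer: (1, 3, 1)

Derivation:
step 0: pivot -5 → sign −
step 1: pivot -1 → sign −
step 2: pivot -6/5 → sign −
step 3: pivot 1 → sign +
step 4: row/col 4 already zero → sign 0
signature = (1, 3, 1)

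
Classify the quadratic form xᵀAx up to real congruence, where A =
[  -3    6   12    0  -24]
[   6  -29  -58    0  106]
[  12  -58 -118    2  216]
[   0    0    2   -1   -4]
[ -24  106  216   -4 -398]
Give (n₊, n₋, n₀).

Answer: (1, 4, 0)

Derivation:
step 0: pivot -3 → sign −
step 1: pivot -17 → sign −
step 2: pivot -2 → sign −
step 3: pivot 1 → sign +
step 4: pivot -2/17 → sign −
signature = (1, 4, 0)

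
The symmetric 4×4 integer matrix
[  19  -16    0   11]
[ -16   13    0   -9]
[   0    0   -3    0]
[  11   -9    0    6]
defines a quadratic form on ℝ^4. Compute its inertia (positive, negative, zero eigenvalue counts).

step 0: pivot 19 → sign +
step 1: pivot -9/19 → sign −
step 2: pivot -3 → sign −
step 3: pivot -2/9 → sign −
signature = (1, 3, 0)

Answer: (1, 3, 0)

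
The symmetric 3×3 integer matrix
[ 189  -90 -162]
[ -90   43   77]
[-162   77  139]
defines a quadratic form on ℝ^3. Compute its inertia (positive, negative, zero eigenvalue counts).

step 0: pivot 189 → sign +
step 1: pivot 1/7 → sign +
step 2: row/col 2 already zero → sign 0
signature = (2, 0, 1)

Answer: (2, 0, 1)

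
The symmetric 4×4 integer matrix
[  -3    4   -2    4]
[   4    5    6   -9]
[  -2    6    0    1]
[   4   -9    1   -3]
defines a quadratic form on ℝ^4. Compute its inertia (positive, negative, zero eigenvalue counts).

step 0: pivot -3 → sign −
step 1: pivot 31/3 → sign +
step 2: pivot 8/31 → sign +
step 3: pivot 1/8 → sign +
signature = (3, 1, 0)

Answer: (3, 1, 0)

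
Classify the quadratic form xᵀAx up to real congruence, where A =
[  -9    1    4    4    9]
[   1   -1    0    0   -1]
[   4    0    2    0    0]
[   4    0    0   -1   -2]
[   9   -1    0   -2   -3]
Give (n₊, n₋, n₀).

step 0: pivot -9 → sign −
step 1: pivot -8/9 → sign −
step 2: pivot 4 → sign +
step 3: pivot 2 → sign +
step 4: row/col 4 already zero → sign 0
signature = (2, 2, 1)

Answer: (2, 2, 1)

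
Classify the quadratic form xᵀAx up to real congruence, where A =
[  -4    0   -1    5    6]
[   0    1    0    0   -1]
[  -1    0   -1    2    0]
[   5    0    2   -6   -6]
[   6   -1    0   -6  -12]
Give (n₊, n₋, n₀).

Answer: (2, 3, 0)

Derivation:
step 0: pivot -4 → sign −
step 1: pivot 1 → sign +
step 2: pivot -3/4 → sign −
step 3: pivot 1 → sign +
step 4: pivot -1 → sign −
signature = (2, 3, 0)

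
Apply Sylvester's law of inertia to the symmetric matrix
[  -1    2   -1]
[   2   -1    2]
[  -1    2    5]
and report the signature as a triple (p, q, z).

step 0: pivot -1 → sign −
step 1: pivot 3 → sign +
step 2: pivot 6 → sign +
signature = (2, 1, 0)

Answer: (2, 1, 0)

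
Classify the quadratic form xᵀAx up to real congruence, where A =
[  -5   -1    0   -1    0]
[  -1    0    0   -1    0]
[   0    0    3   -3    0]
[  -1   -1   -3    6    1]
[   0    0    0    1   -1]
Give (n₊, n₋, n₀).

Answer: (3, 2, 0)

Derivation:
step 0: pivot -5 → sign −
step 1: pivot 1/5 → sign +
step 2: pivot 3 → sign +
step 3: pivot -1 → sign −
step 4: pivot 1 → sign +
signature = (3, 2, 0)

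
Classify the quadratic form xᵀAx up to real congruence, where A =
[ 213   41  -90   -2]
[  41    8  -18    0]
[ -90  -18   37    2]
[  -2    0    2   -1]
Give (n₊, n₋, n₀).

Answer: (3, 1, 0)

Derivation:
step 0: pivot 213 → sign +
step 1: pivot 23/213 → sign +
step 2: pivot -121/23 → sign −
step 3: pivot 3/121 → sign +
signature = (3, 1, 0)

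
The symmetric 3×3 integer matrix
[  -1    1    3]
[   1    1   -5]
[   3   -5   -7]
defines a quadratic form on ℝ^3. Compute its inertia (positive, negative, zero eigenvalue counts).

Answer: (1, 1, 1)

Derivation:
step 0: pivot -1 → sign −
step 1: pivot 2 → sign +
step 2: row/col 2 already zero → sign 0
signature = (1, 1, 1)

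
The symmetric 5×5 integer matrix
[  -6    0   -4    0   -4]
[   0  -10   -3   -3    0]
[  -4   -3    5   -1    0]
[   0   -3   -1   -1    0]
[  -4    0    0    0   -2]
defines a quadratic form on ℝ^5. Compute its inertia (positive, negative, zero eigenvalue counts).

step 0: pivot -6 → sign −
step 1: pivot -10 → sign −
step 2: pivot 257/30 → sign +
step 3: pivot -26/257 → sign −
step 4: pivot -2/13 → sign −
signature = (1, 4, 0)

Answer: (1, 4, 0)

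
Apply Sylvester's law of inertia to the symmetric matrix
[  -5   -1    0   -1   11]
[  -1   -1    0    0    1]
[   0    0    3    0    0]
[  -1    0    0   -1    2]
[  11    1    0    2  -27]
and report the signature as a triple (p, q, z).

Answer: (1, 4, 0)

Derivation:
step 0: pivot -5 → sign −
step 1: pivot -4/5 → sign −
step 2: pivot 3 → sign +
step 3: pivot -3/4 → sign −
step 4: pivot -2/3 → sign −
signature = (1, 4, 0)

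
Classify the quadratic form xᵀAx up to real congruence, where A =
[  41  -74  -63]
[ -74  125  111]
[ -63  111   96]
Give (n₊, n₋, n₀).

step 0: pivot 41 → sign +
step 1: pivot -351/41 → sign −
step 2: pivot 2/39 → sign +
signature = (2, 1, 0)

Answer: (2, 1, 0)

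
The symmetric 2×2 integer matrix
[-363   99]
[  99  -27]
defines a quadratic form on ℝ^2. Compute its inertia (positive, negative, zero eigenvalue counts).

Answer: (0, 1, 1)

Derivation:
step 0: pivot -363 → sign −
step 1: row/col 1 already zero → sign 0
signature = (0, 1, 1)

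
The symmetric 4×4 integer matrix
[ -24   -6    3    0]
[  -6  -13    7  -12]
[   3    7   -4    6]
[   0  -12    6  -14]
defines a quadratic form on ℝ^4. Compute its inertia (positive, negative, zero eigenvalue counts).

Answer: (0, 4, 0)

Derivation:
step 0: pivot -24 → sign −
step 1: pivot -23/2 → sign −
step 2: pivot -21/92 → sign −
step 3: pivot -2/7 → sign −
signature = (0, 4, 0)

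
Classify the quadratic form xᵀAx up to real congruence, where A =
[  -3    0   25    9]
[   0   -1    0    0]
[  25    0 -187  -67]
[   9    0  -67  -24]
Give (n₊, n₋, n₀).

Answer: (1, 2, 1)

Derivation:
step 0: pivot -3 → sign −
step 1: pivot -1 → sign −
step 2: pivot 64/3 → sign +
step 3: row/col 3 already zero → sign 0
signature = (1, 2, 1)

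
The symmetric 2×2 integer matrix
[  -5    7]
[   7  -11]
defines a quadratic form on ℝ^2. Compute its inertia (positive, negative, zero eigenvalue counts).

Answer: (0, 2, 0)

Derivation:
step 0: pivot -5 → sign −
step 1: pivot -6/5 → sign −
signature = (0, 2, 0)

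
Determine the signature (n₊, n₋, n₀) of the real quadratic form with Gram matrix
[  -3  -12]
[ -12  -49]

Answer: (0, 2, 0)

Derivation:
step 0: pivot -3 → sign −
step 1: pivot -1 → sign −
signature = (0, 2, 0)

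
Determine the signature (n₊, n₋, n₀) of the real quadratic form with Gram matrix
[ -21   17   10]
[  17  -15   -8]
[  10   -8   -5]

Answer: (0, 3, 0)

Derivation:
step 0: pivot -21 → sign −
step 1: pivot -26/21 → sign −
step 2: pivot -3/13 → sign −
signature = (0, 3, 0)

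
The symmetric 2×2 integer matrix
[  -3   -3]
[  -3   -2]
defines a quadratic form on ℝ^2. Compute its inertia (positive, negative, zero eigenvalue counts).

step 0: pivot -3 → sign −
step 1: pivot 1 → sign +
signature = (1, 1, 0)

Answer: (1, 1, 0)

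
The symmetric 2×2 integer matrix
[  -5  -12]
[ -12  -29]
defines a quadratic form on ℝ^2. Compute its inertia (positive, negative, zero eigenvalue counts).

step 0: pivot -5 → sign −
step 1: pivot -1/5 → sign −
signature = (0, 2, 0)

Answer: (0, 2, 0)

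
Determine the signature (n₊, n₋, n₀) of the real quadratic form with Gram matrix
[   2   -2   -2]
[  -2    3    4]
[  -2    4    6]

step 0: pivot 2 → sign +
step 1: pivot 1 → sign +
step 2: row/col 2 already zero → sign 0
signature = (2, 0, 1)

Answer: (2, 0, 1)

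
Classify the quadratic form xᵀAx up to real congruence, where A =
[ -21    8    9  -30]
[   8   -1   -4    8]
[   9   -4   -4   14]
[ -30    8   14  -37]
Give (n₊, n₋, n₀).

step 0: pivot -21 → sign −
step 1: pivot 43/21 → sign +
step 2: pivot -13/43 → sign −
step 3: pivot 3/13 → sign +
signature = (2, 2, 0)

Answer: (2, 2, 0)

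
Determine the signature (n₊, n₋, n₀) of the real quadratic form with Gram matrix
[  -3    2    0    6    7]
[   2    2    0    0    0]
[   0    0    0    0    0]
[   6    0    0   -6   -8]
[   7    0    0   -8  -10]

Answer: (2, 2, 1)

Derivation:
step 0: pivot -3 → sign −
step 1: pivot 10/3 → sign +
step 2: pivot 6/5 → sign +
step 3: pivot -1/3 → sign −
step 4: row/col 4 already zero → sign 0
signature = (2, 2, 1)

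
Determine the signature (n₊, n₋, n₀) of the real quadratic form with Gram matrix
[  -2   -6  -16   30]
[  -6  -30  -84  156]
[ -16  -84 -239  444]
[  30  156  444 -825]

step 0: pivot -2 → sign −
step 1: pivot -12 → sign −
step 2: pivot -3 → sign −
step 3: row/col 3 already zero → sign 0
signature = (0, 3, 1)

Answer: (0, 3, 1)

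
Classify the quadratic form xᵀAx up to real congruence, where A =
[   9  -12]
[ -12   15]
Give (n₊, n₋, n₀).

Answer: (1, 1, 0)

Derivation:
step 0: pivot 9 → sign +
step 1: pivot -1 → sign −
signature = (1, 1, 0)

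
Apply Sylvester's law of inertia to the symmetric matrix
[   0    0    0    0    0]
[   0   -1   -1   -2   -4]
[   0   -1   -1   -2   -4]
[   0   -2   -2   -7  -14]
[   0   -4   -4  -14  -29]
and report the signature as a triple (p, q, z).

step 0: pivot -1 → sign −
step 1: pivot -3 → sign −
step 2: pivot -1 → sign −
step 3: row/col 3 already zero → sign 0
step 4: row/col 4 already zero → sign 0
signature = (0, 3, 2)

Answer: (0, 3, 2)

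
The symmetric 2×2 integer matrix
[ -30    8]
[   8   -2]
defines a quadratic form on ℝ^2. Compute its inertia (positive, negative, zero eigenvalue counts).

Answer: (1, 1, 0)

Derivation:
step 0: pivot -30 → sign −
step 1: pivot 2/15 → sign +
signature = (1, 1, 0)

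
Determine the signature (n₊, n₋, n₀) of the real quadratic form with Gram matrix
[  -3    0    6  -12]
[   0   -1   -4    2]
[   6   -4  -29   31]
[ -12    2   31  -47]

step 0: pivot -3 → sign −
step 1: pivot -1 → sign −
step 2: pivot -1 → sign −
step 3: pivot 6 → sign +
signature = (1, 3, 0)

Answer: (1, 3, 0)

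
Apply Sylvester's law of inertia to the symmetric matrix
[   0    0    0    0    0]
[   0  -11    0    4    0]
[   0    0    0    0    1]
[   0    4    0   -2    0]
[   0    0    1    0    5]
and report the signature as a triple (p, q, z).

step 0: pivot -11 → sign −
step 1: pivot -6/11 → sign −
step 2: pivot 5 → sign +
step 3: pivot -1/5 → sign −
step 4: row/col 4 already zero → sign 0
signature = (1, 3, 1)

Answer: (1, 3, 1)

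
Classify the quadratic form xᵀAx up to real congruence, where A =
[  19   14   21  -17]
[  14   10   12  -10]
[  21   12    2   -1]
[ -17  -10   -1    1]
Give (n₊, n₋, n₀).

Answer: (3, 1, 0)

Derivation:
step 0: pivot 19 → sign +
step 1: pivot -6/19 → sign −
step 2: pivot 17 → sign +
step 3: pivot 2/17 → sign +
signature = (3, 1, 0)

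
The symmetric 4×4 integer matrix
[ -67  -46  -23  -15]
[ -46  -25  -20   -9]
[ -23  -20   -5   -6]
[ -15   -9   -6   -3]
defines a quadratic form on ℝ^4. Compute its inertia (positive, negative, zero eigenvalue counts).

step 0: pivot -67 → sign −
step 1: pivot 441/67 → sign +
step 2: pivot 10/49 → sign +
step 3: pivot 1/10 → sign +
signature = (3, 1, 0)

Answer: (3, 1, 0)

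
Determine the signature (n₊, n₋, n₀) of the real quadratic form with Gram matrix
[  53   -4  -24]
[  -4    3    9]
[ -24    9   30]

step 0: pivot 53 → sign +
step 1: pivot 143/53 → sign +
step 2: pivot -3/143 → sign −
signature = (2, 1, 0)

Answer: (2, 1, 0)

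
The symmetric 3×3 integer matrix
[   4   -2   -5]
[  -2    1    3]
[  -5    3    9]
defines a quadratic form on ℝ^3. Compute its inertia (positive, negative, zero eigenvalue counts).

Answer: (2, 1, 0)

Derivation:
step 0: pivot 4 → sign +
step 1: pivot 11/4 → sign +
step 2: pivot -1/11 → sign −
signature = (2, 1, 0)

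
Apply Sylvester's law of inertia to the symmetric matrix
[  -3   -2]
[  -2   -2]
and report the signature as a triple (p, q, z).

Answer: (0, 2, 0)

Derivation:
step 0: pivot -3 → sign −
step 1: pivot -2/3 → sign −
signature = (0, 2, 0)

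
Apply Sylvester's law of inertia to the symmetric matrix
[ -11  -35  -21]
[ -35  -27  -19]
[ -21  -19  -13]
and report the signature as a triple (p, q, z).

step 0: pivot -11 → sign −
step 1: pivot 928/11 → sign +
step 2: pivot -3/232 → sign −
signature = (1, 2, 0)

Answer: (1, 2, 0)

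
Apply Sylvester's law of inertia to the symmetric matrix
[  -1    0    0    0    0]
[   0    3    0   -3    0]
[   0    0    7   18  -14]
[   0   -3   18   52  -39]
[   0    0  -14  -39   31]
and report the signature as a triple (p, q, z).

Answer: (3, 2, 0)

Derivation:
step 0: pivot -1 → sign −
step 1: pivot 3 → sign +
step 2: pivot 7 → sign +
step 3: pivot 19/7 → sign +
step 4: pivot -6/19 → sign −
signature = (3, 2, 0)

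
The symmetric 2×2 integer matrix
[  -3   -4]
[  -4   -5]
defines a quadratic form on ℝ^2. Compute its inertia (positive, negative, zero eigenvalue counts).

step 0: pivot -3 → sign −
step 1: pivot 1/3 → sign +
signature = (1, 1, 0)

Answer: (1, 1, 0)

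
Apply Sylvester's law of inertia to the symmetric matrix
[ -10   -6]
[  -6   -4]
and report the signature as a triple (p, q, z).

Answer: (0, 2, 0)

Derivation:
step 0: pivot -10 → sign −
step 1: pivot -2/5 → sign −
signature = (0, 2, 0)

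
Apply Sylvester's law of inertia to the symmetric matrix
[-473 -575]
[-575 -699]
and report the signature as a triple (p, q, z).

step 0: pivot -473 → sign −
step 1: pivot -2/473 → sign −
signature = (0, 2, 0)

Answer: (0, 2, 0)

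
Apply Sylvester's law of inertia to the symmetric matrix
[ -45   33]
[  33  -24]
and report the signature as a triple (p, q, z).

step 0: pivot -45 → sign −
step 1: pivot 1/5 → sign +
signature = (1, 1, 0)

Answer: (1, 1, 0)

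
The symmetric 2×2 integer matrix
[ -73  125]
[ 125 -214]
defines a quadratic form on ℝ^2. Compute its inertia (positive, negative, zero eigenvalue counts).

Answer: (1, 1, 0)

Derivation:
step 0: pivot -73 → sign −
step 1: pivot 3/73 → sign +
signature = (1, 1, 0)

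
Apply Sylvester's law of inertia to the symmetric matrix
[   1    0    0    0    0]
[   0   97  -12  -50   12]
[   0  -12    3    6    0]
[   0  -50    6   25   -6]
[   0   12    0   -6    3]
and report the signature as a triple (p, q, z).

Answer: (4, 1, 0)

Derivation:
step 0: pivot 1 → sign +
step 1: pivot 97 → sign +
step 2: pivot 147/97 → sign +
step 3: pivot -39/49 → sign −
step 4: pivot 3/13 → sign +
signature = (4, 1, 0)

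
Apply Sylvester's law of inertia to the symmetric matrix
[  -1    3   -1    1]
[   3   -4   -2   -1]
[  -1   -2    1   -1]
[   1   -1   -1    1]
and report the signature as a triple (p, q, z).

step 0: pivot -1 → sign −
step 1: pivot 5 → sign +
step 2: pivot -3 → sign −
step 3: pivot 6/5 → sign +
signature = (2, 2, 0)

Answer: (2, 2, 0)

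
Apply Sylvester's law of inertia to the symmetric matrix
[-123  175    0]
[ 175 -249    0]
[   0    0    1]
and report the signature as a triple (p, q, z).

Answer: (1, 2, 0)

Derivation:
step 0: pivot -123 → sign −
step 1: pivot -2/123 → sign −
step 2: pivot 1 → sign +
signature = (1, 2, 0)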